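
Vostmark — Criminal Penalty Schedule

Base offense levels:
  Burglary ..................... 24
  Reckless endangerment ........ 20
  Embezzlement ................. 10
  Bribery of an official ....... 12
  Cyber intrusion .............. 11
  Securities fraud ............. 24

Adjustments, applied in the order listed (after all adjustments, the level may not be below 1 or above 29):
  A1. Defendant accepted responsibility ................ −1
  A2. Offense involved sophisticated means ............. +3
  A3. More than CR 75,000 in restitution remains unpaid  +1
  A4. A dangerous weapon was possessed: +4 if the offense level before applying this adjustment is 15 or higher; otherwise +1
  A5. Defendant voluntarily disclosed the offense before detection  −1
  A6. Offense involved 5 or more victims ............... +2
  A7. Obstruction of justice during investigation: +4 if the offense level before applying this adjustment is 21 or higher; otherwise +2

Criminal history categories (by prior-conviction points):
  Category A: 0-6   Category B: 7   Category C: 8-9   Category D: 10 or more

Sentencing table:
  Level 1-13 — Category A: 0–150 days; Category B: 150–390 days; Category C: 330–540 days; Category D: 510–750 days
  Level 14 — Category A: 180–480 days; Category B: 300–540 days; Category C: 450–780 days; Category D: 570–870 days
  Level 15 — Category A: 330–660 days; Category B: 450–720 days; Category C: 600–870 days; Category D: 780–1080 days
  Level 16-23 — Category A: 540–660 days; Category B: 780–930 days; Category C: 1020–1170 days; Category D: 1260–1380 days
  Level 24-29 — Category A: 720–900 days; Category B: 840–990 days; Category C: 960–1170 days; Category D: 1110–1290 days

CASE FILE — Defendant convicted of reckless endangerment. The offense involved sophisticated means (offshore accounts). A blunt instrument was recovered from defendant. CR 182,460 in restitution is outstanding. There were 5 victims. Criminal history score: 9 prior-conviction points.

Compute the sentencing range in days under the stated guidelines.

960-1170 days

Base offense level for reckless endangerment: 20.
A1 does not apply.
A2 applies: 20 + 3 = 23.
A3 applies: 23 + 1 = 24.
A4 applies (level before this adjustment is 24 ≥ 15, so +4): 24 + 4 = 28.
A6 applies: 28 + 2 = 30.
Level 30 exceeds the maximum of 29; capped at 29.
Final offense level: 29.
Criminal history: 9 prior points → Category C (8-9).
Level 29 falls in the 24-29 band.
Grid: Level 24-29 × Category C = 960-1170 days.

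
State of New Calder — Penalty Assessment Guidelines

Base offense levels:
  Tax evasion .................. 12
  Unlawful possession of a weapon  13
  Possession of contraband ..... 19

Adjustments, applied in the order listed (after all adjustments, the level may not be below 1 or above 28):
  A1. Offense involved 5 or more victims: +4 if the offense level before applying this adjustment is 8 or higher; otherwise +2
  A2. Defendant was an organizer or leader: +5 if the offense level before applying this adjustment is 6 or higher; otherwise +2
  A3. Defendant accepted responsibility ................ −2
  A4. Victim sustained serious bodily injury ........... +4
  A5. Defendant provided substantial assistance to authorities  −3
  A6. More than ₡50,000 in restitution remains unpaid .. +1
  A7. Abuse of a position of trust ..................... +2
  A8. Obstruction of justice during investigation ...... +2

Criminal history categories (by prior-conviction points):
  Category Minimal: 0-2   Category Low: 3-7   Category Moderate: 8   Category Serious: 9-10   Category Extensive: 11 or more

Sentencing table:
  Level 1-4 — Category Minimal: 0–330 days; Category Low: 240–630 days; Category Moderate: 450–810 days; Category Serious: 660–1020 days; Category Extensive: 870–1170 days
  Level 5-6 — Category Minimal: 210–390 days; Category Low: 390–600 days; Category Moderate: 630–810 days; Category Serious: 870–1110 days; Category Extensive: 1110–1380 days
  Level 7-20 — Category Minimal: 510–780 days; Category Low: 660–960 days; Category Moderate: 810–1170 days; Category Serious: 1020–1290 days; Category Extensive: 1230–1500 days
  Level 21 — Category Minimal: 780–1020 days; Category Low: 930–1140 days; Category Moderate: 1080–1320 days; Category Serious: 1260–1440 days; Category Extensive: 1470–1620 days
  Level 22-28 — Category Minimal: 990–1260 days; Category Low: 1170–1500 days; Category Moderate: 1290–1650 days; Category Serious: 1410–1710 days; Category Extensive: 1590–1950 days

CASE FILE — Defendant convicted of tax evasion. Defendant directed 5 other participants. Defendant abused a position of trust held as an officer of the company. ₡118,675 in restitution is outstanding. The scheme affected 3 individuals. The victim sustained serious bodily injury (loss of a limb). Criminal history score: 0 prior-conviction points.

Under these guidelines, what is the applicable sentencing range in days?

990-1260 days

Base offense level for tax evasion: 12.
A2 applies (level before this adjustment is 12 ≥ 6, so +5): 12 + 5 = 17.
A4 applies: 17 + 4 = 21.
A6 applies: 21 + 1 = 22.
A7 applies: 22 + 2 = 24.
Final offense level: 24.
Criminal history: 0 prior points → Category Minimal (0-2).
Level 24 falls in the 22-28 band.
Grid: Level 22-28 × Category Minimal = 990-1260 days.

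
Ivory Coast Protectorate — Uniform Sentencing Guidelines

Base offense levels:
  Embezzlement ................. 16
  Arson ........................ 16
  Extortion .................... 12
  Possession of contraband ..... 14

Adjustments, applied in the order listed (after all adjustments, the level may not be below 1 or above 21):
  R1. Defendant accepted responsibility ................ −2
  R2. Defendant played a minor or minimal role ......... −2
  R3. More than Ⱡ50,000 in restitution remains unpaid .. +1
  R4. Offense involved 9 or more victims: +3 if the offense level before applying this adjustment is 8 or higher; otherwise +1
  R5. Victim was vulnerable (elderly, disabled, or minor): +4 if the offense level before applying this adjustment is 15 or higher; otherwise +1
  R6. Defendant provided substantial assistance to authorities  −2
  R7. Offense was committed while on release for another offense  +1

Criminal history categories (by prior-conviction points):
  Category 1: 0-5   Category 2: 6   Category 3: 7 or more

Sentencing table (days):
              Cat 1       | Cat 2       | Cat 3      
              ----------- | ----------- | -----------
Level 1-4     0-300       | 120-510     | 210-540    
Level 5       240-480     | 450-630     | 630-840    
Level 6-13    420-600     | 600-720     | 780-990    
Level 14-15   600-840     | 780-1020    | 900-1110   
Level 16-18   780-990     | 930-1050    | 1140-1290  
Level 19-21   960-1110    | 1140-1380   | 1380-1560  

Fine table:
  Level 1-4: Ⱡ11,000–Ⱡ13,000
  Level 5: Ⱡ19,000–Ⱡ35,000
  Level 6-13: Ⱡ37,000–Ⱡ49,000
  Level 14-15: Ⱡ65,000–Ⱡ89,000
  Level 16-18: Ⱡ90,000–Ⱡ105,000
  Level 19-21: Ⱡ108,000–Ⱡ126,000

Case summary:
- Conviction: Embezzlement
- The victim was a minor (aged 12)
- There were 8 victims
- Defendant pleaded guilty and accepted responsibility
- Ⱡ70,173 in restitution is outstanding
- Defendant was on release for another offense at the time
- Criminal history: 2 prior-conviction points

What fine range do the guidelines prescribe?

Ⱡ108,000–Ⱡ126,000

Base offense level for embezzlement: 16.
R1 applies: 16 − 2 = 14.
R3 applies: 14 + 1 = 15.
R5 applies (level before this adjustment is 15 ≥ 15, so +4): 15 + 4 = 19.
R7 applies: 19 + 1 = 20.
Final offense level: 20.
Level 20 falls in the 19-21 band.
Fine table: Level 19-21 → Ⱡ108,000–Ⱡ126,000.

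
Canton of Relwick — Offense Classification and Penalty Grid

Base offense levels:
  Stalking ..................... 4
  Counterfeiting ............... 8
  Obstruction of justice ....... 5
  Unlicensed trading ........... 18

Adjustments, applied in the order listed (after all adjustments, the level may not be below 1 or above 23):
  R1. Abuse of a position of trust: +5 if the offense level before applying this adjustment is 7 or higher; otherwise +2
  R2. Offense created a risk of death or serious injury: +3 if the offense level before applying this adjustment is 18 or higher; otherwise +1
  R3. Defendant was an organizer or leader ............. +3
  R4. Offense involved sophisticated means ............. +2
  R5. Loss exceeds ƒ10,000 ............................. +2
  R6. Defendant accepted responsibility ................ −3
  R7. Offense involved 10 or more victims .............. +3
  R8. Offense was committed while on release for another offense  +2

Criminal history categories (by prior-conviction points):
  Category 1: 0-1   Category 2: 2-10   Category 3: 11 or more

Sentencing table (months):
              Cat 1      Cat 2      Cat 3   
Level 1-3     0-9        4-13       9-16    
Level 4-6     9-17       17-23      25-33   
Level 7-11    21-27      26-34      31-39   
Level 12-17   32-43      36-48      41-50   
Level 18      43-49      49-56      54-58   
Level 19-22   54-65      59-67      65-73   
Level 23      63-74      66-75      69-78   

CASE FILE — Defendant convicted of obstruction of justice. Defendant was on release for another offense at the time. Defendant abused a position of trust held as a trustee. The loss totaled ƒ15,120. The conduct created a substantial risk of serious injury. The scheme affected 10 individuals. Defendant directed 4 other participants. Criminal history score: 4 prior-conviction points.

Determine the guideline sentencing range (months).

Base offense level for obstruction of justice: 5.
R1 applies (level before this adjustment is 5 < 7, so +2): 5 + 2 = 7.
R2 applies (level before this adjustment is 7 < 18, so +1): 7 + 1 = 8.
R3 applies: 8 + 3 = 11.
R5 applies: 11 + 2 = 13.
R6 does not apply.
R7 applies: 13 + 3 = 16.
R8 applies: 16 + 2 = 18.
Final offense level: 18.
Criminal history: 4 prior points → Category 2 (2-10).
Level 18 falls in the 18 band.
Grid: Level 18 × Category 2 = 49-56 months.

49-56 months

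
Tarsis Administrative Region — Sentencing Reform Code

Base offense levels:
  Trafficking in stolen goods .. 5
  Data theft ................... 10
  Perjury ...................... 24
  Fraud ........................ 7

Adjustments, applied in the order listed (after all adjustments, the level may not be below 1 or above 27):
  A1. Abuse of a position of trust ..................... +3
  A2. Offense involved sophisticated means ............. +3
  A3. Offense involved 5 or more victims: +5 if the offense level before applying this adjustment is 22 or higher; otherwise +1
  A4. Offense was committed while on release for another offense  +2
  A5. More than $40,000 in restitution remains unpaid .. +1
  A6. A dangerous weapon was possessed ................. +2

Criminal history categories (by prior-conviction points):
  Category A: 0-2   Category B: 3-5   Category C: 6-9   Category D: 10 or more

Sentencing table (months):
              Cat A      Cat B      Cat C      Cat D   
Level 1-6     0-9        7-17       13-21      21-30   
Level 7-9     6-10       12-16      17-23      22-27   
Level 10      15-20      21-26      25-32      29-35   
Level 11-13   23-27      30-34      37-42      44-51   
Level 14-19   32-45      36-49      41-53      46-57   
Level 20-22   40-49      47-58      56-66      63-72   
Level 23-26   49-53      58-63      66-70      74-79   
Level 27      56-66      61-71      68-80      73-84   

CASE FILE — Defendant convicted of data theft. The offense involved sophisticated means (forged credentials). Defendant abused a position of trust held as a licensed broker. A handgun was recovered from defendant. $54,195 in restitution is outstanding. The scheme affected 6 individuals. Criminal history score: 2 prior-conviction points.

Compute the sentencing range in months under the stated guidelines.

40-49 months

Base offense level for data theft: 10.
A1 applies: 10 + 3 = 13.
A2 applies: 13 + 3 = 16.
A3 applies (level before this adjustment is 16 < 22, so +1): 16 + 1 = 17.
A5 applies: 17 + 1 = 18.
A6 applies: 18 + 2 = 20.
Final offense level: 20.
Criminal history: 2 prior points → Category A (0-2).
Level 20 falls in the 20-22 band.
Grid: Level 20-22 × Category A = 40-49 months.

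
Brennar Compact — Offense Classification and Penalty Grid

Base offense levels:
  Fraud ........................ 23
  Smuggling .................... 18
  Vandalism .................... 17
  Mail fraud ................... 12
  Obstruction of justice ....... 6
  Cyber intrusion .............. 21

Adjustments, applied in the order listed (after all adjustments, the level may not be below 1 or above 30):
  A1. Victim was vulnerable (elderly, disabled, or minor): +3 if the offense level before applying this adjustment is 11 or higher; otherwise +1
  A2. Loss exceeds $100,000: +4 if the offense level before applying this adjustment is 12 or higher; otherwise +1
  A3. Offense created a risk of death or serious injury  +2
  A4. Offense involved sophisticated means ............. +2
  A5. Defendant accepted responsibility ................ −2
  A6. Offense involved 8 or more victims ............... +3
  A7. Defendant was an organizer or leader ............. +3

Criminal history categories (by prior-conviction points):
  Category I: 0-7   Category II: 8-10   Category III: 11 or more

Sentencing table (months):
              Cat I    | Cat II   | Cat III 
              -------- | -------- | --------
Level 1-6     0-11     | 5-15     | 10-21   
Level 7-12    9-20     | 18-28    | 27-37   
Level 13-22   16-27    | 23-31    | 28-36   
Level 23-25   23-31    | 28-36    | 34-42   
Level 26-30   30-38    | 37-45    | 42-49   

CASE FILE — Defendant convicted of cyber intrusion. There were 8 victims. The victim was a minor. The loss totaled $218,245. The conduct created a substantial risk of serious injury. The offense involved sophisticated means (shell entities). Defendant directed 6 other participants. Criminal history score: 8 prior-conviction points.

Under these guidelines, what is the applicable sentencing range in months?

37-45 months

Base offense level for cyber intrusion: 21.
A1 applies (level before this adjustment is 21 ≥ 11, so +3): 21 + 3 = 24.
A2 applies (level before this adjustment is 24 ≥ 12, so +4): 24 + 4 = 28.
A3 applies: 28 + 2 = 30.
A4 applies: 30 + 2 = 32.
A6 applies: 32 + 3 = 35.
A7 applies: 35 + 3 = 38.
Level 38 exceeds the maximum of 30; capped at 30.
Final offense level: 30.
Criminal history: 8 prior points → Category II (8-10).
Level 30 falls in the 26-30 band.
Grid: Level 26-30 × Category II = 37-45 months.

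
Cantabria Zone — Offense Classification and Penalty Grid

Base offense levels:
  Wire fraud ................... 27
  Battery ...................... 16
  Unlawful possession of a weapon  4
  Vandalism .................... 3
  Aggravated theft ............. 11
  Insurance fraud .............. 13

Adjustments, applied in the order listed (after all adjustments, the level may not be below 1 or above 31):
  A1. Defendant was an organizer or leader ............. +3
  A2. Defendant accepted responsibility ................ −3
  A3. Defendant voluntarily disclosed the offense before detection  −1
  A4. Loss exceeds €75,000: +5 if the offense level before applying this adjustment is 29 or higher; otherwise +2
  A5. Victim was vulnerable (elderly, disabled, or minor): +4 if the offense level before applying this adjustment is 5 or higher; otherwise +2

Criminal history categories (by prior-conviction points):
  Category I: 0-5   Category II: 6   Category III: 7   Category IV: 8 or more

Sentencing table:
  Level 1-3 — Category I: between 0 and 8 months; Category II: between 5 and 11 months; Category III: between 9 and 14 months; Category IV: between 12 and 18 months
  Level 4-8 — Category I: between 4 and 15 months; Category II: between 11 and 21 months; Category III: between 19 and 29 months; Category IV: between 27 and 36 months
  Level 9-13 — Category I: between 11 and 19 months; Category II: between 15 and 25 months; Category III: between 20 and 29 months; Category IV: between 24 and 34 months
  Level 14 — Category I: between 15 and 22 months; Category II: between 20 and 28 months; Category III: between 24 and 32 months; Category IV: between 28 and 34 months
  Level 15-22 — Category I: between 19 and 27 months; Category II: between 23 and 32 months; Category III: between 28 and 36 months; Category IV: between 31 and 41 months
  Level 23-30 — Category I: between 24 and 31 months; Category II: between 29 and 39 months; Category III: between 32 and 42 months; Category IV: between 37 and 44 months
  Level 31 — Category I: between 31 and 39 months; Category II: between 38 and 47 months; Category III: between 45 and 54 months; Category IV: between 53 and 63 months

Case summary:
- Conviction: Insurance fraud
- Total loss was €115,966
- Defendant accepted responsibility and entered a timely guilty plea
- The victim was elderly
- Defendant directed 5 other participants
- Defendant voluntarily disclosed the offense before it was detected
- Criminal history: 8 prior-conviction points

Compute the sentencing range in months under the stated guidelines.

Base offense level for insurance fraud: 13.
A1 applies: 13 + 3 = 16.
A2 applies: 16 − 3 = 13.
A3 applies: 13 − 1 = 12.
A4 applies (level before this adjustment is 12 < 29, so +2): 12 + 2 = 14.
A5 applies (level before this adjustment is 14 ≥ 5, so +4): 14 + 4 = 18.
Final offense level: 18.
Criminal history: 8 prior points → Category IV (8+).
Level 18 falls in the 15-22 band.
Grid: Level 15-22 × Category IV = 31-41 months.

31-41 months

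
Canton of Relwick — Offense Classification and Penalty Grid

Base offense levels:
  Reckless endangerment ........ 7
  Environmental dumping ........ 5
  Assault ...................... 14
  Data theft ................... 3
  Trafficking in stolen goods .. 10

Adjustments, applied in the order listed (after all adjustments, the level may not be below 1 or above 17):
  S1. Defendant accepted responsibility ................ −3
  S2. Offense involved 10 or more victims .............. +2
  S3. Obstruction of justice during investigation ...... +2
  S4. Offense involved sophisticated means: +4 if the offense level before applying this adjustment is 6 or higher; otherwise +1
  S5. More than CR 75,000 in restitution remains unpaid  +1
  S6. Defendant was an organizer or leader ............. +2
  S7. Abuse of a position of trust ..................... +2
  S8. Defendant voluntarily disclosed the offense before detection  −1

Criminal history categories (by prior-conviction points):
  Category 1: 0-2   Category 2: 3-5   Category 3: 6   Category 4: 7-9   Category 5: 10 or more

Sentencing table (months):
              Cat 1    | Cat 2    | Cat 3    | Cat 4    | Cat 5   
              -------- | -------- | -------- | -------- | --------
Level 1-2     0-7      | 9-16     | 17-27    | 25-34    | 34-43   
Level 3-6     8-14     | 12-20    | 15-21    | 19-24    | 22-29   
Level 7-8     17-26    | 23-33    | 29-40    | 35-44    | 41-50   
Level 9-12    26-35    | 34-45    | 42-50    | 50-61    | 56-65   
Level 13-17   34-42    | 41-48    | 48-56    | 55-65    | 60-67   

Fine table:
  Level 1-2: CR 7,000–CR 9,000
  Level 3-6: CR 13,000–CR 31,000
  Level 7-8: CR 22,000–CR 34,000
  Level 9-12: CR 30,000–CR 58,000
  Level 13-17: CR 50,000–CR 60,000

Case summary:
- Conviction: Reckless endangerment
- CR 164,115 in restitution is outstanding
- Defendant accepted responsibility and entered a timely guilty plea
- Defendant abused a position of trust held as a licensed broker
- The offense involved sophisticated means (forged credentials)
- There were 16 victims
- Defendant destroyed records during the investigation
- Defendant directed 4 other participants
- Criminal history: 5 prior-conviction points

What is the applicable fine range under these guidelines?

Base offense level for reckless endangerment: 7.
S1 applies: 7 − 3 = 4.
S2 applies: 4 + 2 = 6.
S3 applies: 6 + 2 = 8.
S4 applies (level before this adjustment is 8 ≥ 6, so +4): 8 + 4 = 12.
S5 applies: 12 + 1 = 13.
S6 applies: 13 + 2 = 15.
S7 applies: 15 + 2 = 17.
Final offense level: 17.
Level 17 falls in the 13-17 band.
Fine table: Level 13-17 → CR 50,000–CR 60,000.

CR 50,000–CR 60,000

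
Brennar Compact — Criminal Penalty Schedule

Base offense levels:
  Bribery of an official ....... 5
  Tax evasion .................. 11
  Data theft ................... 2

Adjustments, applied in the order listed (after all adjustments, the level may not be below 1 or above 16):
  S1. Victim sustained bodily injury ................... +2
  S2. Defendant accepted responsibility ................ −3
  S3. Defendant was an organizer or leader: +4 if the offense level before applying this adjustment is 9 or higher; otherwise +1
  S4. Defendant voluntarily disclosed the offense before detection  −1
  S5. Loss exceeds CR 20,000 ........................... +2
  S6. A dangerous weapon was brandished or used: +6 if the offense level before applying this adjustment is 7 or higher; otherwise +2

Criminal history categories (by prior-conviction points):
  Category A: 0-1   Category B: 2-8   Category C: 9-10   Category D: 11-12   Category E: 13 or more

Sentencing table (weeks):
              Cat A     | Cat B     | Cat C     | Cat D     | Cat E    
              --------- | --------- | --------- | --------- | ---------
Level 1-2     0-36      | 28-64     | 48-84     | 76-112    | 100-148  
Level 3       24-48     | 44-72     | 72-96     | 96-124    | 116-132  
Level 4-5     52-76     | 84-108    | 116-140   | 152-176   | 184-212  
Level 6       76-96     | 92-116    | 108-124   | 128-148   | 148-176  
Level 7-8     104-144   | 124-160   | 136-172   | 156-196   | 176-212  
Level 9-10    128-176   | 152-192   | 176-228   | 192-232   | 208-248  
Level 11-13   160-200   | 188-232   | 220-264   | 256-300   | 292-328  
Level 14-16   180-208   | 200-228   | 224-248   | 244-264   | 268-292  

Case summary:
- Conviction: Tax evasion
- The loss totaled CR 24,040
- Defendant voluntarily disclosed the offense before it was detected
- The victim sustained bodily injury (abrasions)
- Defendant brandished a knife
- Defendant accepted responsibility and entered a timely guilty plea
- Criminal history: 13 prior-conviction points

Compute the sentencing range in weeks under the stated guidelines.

Base offense level for tax evasion: 11.
S1 applies: 11 + 2 = 13.
S2 applies: 13 − 3 = 10.
S4 applies: 10 − 1 = 9.
S5 applies: 9 + 2 = 11.
S6 applies (level before this adjustment is 11 ≥ 7, so +6): 11 + 6 = 17.
Level 17 exceeds the maximum of 16; capped at 16.
Final offense level: 16.
Criminal history: 13 prior points → Category E (13+).
Level 16 falls in the 14-16 band.
Grid: Level 14-16 × Category E = 268-292 weeks.

268-292 weeks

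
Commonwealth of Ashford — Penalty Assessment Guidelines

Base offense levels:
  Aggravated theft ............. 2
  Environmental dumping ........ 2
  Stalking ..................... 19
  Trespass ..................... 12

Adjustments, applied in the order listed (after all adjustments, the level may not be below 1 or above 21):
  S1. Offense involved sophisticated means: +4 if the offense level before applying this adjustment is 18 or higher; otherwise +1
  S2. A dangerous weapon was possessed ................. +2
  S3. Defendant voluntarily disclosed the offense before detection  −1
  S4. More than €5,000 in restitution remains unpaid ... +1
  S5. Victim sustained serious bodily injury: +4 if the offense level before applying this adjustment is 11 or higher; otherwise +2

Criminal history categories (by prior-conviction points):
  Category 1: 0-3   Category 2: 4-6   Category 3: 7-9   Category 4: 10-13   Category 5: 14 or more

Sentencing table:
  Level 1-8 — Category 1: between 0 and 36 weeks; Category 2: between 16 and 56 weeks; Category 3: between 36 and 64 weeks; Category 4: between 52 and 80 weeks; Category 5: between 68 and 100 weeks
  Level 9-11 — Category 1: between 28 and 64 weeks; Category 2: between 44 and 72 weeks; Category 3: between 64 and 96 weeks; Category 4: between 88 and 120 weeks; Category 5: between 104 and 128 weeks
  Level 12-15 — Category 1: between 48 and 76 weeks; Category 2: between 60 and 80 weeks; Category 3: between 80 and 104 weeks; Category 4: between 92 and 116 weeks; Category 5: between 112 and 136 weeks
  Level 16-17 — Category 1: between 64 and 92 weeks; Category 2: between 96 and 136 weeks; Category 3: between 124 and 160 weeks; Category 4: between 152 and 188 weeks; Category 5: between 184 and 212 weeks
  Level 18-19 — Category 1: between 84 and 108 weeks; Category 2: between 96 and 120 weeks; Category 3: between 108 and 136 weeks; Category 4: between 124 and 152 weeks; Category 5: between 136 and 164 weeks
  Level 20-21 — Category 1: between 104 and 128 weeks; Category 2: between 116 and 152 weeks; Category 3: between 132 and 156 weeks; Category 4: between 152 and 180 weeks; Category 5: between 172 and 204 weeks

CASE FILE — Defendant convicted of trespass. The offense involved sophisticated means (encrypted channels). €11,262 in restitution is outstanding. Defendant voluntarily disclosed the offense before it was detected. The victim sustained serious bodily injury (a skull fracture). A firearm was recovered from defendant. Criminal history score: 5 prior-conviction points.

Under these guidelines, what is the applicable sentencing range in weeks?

Base offense level for trespass: 12.
S1 applies (level before this adjustment is 12 < 18, so +1): 12 + 1 = 13.
S2 applies: 13 + 2 = 15.
S3 applies: 15 − 1 = 14.
S4 applies: 14 + 1 = 15.
S5 applies (level before this adjustment is 15 ≥ 11, so +4): 15 + 4 = 19.
Final offense level: 19.
Criminal history: 5 prior points → Category 2 (4-6).
Level 19 falls in the 18-19 band.
Grid: Level 18-19 × Category 2 = 96-120 weeks.

96-120 weeks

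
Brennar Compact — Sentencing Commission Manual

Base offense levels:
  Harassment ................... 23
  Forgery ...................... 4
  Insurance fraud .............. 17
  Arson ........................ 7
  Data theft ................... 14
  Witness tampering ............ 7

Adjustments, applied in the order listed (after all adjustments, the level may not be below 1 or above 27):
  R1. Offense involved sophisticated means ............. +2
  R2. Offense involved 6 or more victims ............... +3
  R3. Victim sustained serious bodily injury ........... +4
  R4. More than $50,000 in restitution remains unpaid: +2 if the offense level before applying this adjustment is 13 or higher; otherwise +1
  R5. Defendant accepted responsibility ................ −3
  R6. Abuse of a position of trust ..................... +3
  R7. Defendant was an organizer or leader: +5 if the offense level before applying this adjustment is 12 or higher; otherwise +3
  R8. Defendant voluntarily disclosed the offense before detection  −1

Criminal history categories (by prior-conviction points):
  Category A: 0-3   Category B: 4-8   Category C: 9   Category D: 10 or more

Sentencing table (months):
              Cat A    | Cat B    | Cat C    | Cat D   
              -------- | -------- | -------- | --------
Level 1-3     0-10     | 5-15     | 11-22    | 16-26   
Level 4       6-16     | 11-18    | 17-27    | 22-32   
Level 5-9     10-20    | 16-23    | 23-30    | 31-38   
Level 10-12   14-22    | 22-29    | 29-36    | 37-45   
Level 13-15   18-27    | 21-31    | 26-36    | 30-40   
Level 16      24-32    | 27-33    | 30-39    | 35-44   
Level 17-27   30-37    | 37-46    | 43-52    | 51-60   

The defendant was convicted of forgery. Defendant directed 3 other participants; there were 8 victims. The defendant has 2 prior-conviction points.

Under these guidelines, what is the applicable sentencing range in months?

Base offense level for forgery: 4.
R2 applies: 4 + 3 = 7.
R3 does not apply.
R7 applies (level before this adjustment is 7 < 12, so +3): 7 + 3 = 10.
Final offense level: 10.
Criminal history: 2 prior points → Category A (0-3).
Level 10 falls in the 10-12 band.
Grid: Level 10-12 × Category A = 14-22 months.

14-22 months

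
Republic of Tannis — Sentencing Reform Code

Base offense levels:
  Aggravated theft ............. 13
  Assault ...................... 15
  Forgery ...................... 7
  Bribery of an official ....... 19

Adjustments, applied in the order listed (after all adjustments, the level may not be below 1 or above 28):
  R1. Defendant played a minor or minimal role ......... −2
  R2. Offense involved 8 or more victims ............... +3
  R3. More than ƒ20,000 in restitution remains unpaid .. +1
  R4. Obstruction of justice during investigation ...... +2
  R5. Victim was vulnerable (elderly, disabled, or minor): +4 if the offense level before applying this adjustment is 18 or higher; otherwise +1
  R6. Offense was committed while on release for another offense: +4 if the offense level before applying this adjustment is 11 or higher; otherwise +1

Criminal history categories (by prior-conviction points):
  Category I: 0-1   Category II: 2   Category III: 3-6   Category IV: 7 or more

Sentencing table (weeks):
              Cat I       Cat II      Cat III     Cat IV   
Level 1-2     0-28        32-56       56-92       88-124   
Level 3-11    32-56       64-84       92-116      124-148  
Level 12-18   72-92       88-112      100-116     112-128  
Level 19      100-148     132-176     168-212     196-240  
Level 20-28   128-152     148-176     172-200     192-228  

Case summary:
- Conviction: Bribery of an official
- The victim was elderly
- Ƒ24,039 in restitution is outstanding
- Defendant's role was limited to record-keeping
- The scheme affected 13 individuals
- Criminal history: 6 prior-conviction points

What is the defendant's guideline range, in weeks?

Base offense level for bribery of an official: 19.
R1 applies: 19 − 2 = 17.
R2 applies: 17 + 3 = 20.
R3 applies: 20 + 1 = 21.
R4 does not apply.
R5 applies (level before this adjustment is 21 ≥ 18, so +4): 21 + 4 = 25.
Final offense level: 25.
Criminal history: 6 prior points → Category III (3-6).
Level 25 falls in the 20-28 band.
Grid: Level 20-28 × Category III = 172-200 weeks.

172-200 weeks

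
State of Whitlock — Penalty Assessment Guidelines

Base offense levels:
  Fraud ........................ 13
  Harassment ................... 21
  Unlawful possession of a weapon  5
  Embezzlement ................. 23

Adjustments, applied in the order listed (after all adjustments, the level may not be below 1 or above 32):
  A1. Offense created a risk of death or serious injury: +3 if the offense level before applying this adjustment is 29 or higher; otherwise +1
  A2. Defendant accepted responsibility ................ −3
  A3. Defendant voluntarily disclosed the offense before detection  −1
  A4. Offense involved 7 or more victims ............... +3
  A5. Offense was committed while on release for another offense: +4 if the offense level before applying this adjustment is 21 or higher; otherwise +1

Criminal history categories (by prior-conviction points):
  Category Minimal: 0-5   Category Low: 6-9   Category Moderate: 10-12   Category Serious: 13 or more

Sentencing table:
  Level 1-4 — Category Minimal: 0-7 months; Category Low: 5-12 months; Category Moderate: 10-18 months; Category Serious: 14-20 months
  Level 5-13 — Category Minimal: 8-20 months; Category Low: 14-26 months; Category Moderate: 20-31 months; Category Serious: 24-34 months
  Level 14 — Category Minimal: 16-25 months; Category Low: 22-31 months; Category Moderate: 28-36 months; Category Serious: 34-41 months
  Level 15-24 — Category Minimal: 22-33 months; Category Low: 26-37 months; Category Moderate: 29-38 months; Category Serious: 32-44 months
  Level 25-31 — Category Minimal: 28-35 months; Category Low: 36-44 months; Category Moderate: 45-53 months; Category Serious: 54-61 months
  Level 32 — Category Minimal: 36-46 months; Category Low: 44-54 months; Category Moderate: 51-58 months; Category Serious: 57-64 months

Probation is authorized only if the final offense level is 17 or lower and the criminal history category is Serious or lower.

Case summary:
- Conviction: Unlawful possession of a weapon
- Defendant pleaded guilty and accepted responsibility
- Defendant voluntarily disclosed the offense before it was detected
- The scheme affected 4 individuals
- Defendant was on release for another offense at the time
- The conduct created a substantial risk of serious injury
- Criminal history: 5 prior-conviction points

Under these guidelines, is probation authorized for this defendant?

Base offense level for unlawful possession of a weapon: 5.
A1 applies (level before this adjustment is 5 < 29, so +1): 5 + 1 = 6.
A2 applies: 6 − 3 = 3.
A3 applies: 3 − 1 = 2.
A5 applies (level before this adjustment is 2 < 21, so +1): 2 + 1 = 3.
Final offense level: 3.
Criminal history: 5 prior points → Category Minimal (0-5).
Level 3 falls in the 1-4 band.
Grid: Level 1-4 × Category Minimal = 0-7 months.
Probation check: level 3 ≤ 17 and category Minimal ≤ Serious → eligible.

Yes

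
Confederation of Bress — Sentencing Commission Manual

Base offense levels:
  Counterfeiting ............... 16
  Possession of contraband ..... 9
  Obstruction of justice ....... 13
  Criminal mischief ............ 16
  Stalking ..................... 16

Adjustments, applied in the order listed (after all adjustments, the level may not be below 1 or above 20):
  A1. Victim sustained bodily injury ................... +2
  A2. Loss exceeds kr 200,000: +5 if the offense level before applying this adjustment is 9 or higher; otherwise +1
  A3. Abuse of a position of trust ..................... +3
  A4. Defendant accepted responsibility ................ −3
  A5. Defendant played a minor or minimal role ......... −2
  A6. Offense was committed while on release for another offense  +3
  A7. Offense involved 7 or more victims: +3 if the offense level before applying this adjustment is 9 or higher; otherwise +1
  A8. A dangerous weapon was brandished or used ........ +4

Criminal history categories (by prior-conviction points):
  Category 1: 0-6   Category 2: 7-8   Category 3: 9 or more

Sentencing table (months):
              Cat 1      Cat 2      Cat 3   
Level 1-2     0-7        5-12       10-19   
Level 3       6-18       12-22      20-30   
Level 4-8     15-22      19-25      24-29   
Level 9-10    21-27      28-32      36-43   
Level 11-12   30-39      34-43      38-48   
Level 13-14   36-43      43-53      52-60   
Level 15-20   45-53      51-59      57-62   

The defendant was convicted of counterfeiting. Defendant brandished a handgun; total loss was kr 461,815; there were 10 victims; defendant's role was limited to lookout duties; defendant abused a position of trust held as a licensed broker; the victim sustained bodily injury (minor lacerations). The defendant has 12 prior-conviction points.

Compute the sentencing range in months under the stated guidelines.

57-62 months

Base offense level for counterfeiting: 16.
A1 applies: 16 + 2 = 18.
A2 applies (level before this adjustment is 18 ≥ 9, so +5): 18 + 5 = 23.
A3 applies: 23 + 3 = 26.
A4 does not apply.
A5 applies: 26 − 2 = 24.
A7 applies (level before this adjustment is 24 ≥ 9, so +3): 24 + 3 = 27.
A8 applies: 27 + 4 = 31.
Level 31 exceeds the maximum of 20; capped at 20.
Final offense level: 20.
Criminal history: 12 prior points → Category 3 (9+).
Level 20 falls in the 15-20 band.
Grid: Level 15-20 × Category 3 = 57-62 months.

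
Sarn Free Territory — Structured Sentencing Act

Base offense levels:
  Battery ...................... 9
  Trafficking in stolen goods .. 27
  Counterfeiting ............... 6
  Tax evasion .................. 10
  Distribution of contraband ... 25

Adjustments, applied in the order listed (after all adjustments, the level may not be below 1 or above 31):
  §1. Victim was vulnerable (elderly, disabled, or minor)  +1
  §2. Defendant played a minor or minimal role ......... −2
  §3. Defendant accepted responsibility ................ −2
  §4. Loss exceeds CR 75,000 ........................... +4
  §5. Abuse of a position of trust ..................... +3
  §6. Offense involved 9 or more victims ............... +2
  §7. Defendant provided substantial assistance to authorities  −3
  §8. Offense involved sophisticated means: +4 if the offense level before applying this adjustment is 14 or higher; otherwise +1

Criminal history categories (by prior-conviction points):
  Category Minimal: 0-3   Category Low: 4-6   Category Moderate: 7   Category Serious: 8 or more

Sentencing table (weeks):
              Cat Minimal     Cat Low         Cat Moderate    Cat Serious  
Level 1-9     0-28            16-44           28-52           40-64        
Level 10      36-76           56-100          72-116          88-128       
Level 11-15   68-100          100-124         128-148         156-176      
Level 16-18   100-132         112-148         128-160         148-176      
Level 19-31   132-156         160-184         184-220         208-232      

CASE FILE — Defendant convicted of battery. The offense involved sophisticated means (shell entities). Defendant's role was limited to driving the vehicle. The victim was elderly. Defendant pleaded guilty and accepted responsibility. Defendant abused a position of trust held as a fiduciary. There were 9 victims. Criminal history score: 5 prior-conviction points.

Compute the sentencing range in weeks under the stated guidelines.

Base offense level for battery: 9.
§1 applies: 9 + 1 = 10.
§2 applies: 10 − 2 = 8.
§3 applies: 8 − 2 = 6.
§4 does not apply.
§5 applies: 6 + 3 = 9.
§6 applies: 9 + 2 = 11.
§7 does not apply.
§8 applies (level before this adjustment is 11 < 14, so +1): 11 + 1 = 12.
Final offense level: 12.
Criminal history: 5 prior points → Category Low (4-6).
Level 12 falls in the 11-15 band.
Grid: Level 11-15 × Category Low = 100-124 weeks.

100-124 weeks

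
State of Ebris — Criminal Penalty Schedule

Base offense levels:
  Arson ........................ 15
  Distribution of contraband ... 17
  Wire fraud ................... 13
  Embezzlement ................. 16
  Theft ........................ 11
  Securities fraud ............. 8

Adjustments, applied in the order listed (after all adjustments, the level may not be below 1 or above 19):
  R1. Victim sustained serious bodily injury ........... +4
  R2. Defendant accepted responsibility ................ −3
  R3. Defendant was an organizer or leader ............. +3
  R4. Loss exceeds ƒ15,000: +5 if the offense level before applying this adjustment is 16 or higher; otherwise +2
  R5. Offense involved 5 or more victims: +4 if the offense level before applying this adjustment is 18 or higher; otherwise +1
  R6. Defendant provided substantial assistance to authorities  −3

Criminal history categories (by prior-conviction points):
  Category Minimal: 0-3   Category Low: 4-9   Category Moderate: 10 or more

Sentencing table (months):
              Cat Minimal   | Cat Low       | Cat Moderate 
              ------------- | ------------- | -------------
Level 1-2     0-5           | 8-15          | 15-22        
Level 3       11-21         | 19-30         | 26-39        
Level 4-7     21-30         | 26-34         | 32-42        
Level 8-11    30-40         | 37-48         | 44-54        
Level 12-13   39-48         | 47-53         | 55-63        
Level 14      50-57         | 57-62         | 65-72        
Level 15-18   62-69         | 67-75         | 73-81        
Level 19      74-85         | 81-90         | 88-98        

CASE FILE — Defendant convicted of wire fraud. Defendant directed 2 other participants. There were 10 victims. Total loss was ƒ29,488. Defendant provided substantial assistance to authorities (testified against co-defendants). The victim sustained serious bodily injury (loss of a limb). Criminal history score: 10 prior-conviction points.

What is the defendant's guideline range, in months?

88-98 months

Base offense level for wire fraud: 13.
R1 applies: 13 + 4 = 17.
R2 does not apply.
R3 applies: 17 + 3 = 20.
R4 applies (level before this adjustment is 20 ≥ 16, so +5): 20 + 5 = 25.
R5 applies (level before this adjustment is 25 ≥ 18, so +4): 25 + 4 = 29.
R6 applies: 29 − 3 = 26.
Level 26 exceeds the maximum of 19; capped at 19.
Final offense level: 19.
Criminal history: 10 prior points → Category Moderate (10+).
Level 19 falls in the 19 band.
Grid: Level 19 × Category Moderate = 88-98 months.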